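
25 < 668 True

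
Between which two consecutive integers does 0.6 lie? 0 and 1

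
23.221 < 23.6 True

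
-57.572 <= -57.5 True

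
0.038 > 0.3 False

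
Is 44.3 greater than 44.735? No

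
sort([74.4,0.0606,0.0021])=[0.0021,0.0606,74.4]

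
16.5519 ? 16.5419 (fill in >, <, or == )>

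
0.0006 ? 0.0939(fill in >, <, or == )<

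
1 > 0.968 True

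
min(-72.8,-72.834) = -72.834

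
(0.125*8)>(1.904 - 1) True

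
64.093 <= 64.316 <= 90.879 True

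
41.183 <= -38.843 False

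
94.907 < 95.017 True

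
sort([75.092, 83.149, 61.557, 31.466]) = [31.466, 61.557, 75.092, 83.149]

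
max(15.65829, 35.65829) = 35.65829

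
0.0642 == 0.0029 False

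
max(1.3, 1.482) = 1.482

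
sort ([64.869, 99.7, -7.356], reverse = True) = [99.7, 64.869, -7.356]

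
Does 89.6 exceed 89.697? No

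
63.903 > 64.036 False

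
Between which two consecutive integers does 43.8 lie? 43 and 44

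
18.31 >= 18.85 False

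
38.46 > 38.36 True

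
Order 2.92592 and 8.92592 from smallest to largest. 2.92592,8.92592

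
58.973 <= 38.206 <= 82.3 False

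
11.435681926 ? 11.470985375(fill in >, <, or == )<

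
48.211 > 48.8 False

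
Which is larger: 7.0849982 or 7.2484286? 7.2484286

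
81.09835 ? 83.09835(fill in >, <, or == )<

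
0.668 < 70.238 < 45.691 False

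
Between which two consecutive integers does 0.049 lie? 0 and 1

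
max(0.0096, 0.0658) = 0.0658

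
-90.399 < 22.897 True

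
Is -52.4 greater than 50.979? No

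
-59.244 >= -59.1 False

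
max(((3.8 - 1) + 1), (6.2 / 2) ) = 3.8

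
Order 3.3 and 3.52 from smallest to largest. 3.3, 3.52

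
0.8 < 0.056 False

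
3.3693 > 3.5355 False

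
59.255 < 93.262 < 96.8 True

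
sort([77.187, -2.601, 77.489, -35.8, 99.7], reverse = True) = [99.7, 77.489, 77.187, -2.601, -35.8]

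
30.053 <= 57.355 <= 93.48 True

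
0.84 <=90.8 True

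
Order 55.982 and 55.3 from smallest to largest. 55.3, 55.982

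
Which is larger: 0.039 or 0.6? 0.6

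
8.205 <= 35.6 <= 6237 True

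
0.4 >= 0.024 True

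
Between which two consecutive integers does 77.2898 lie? 77 and 78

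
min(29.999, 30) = 29.999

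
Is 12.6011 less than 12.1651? No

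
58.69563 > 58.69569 False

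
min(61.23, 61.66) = 61.23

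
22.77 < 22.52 False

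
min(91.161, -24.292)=-24.292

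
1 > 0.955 True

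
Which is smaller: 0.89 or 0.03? 0.03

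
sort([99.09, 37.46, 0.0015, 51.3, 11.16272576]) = [0.0015, 11.16272576, 37.46, 51.3, 99.09]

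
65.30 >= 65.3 True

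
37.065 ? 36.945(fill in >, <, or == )>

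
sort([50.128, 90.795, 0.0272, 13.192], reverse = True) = [90.795, 50.128, 13.192, 0.0272]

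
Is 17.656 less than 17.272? No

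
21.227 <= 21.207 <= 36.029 False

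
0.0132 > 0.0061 True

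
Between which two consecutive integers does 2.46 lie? 2 and 3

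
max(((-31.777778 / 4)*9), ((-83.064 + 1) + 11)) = -71.064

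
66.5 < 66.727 True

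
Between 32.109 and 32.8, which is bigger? 32.8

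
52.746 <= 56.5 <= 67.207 True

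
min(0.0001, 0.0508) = 0.0001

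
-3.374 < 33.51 True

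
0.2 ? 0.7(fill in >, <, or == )<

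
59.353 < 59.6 True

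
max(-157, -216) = -157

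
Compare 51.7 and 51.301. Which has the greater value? 51.7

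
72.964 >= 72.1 True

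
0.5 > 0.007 True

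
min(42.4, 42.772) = 42.4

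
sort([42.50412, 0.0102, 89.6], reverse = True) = [89.6, 42.50412, 0.0102]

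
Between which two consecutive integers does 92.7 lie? 92 and 93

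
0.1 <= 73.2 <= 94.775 True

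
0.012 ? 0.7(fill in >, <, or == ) <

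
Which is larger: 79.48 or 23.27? 79.48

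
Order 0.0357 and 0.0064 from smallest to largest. 0.0064, 0.0357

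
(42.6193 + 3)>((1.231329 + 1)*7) True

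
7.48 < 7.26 False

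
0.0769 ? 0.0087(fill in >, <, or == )>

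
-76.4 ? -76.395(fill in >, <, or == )<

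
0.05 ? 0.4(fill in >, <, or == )<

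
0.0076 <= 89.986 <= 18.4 False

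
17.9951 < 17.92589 False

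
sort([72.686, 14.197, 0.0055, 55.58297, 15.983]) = [0.0055, 14.197, 15.983, 55.58297, 72.686]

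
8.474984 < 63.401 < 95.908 True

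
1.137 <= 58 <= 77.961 True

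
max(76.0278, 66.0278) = 76.0278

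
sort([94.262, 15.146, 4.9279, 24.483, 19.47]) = [4.9279, 15.146, 19.47, 24.483, 94.262]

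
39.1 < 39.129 True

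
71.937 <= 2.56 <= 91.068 False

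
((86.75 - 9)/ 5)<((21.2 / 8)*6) True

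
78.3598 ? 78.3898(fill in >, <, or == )<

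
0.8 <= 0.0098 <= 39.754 False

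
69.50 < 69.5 False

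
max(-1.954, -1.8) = -1.8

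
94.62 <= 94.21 False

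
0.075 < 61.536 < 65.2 True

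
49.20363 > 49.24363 False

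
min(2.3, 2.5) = 2.3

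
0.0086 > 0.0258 False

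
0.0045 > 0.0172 False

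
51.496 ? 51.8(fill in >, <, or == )<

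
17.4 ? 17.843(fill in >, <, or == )<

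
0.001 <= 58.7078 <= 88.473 True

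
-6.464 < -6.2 True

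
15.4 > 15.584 False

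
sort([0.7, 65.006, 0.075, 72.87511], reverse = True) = [72.87511, 65.006, 0.7, 0.075]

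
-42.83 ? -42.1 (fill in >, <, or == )<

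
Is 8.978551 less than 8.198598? No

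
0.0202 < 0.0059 False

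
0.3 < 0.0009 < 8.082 False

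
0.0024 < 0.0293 True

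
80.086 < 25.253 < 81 False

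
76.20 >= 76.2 True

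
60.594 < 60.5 False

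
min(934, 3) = 3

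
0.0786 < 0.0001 False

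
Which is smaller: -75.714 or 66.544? -75.714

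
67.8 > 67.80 False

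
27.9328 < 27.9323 False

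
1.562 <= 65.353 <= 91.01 True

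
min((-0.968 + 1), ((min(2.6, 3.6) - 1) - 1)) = 0.032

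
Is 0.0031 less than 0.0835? Yes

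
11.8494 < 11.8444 False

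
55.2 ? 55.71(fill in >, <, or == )<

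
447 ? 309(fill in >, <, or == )>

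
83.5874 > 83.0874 True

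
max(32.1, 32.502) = 32.502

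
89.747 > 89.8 False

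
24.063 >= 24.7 False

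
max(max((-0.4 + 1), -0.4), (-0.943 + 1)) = 0.6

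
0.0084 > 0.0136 False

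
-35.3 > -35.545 True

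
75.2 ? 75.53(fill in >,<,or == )<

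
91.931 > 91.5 True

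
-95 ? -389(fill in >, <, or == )>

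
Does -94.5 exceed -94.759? Yes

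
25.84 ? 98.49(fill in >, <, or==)<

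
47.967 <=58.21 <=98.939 True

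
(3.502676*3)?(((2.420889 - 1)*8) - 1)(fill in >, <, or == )>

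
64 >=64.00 True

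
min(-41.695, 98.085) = -41.695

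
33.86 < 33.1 False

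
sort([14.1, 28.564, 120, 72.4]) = [14.1, 28.564, 72.4, 120]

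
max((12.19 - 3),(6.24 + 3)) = 9.24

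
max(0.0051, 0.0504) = 0.0504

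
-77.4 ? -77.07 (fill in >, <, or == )<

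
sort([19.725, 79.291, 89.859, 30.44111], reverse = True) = [89.859, 79.291, 30.44111, 19.725]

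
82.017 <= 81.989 False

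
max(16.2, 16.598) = 16.598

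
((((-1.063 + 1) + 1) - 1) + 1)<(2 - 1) True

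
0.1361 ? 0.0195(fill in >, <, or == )>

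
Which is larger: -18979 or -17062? -17062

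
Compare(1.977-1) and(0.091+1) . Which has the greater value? (0.091+1)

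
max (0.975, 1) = 1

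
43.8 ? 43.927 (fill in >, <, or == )<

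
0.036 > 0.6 False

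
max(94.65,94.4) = 94.65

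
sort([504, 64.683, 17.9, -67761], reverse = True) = [504, 64.683, 17.9, -67761]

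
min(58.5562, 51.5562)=51.5562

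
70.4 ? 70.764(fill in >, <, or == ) <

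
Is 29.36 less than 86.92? Yes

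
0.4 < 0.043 False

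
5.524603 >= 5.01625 True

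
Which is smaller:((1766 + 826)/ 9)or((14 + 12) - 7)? ((14 + 12) - 7)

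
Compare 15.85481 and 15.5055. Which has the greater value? 15.85481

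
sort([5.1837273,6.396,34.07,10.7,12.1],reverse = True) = [34.07,12.1,10.7,6.396,5.1837273]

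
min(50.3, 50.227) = 50.227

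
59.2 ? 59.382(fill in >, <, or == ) <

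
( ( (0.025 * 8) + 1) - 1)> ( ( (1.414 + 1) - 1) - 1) False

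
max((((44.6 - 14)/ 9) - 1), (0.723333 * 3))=2.4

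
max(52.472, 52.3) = 52.472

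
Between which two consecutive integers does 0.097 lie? 0 and 1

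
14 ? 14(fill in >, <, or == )==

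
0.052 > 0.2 False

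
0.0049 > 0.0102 False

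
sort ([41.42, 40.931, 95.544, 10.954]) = [10.954, 40.931, 41.42, 95.544]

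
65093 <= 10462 False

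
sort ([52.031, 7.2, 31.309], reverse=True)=[52.031, 31.309, 7.2]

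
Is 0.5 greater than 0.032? Yes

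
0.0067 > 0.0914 False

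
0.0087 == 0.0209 False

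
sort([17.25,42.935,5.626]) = [5.626,17.25,42.935]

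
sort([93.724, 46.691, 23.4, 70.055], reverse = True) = [93.724, 70.055, 46.691, 23.4]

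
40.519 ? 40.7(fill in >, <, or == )<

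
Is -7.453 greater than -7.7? Yes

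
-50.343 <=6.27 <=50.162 True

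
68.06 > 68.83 False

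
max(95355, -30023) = 95355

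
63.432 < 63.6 True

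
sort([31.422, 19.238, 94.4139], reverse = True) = [94.4139, 31.422, 19.238]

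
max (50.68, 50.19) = 50.68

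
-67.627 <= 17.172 True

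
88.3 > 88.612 False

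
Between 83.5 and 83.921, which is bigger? 83.921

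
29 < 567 True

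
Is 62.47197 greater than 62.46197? Yes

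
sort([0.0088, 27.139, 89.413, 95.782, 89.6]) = [0.0088, 27.139, 89.413, 89.6, 95.782]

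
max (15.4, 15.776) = 15.776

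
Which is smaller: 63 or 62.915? 62.915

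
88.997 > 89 False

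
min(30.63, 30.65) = 30.63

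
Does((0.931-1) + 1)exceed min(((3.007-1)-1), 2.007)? No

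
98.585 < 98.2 False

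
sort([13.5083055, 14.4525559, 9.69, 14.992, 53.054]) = [9.69, 13.5083055, 14.4525559, 14.992, 53.054]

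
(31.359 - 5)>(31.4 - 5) False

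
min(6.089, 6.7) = 6.089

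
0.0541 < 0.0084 False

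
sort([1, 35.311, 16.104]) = [1, 16.104, 35.311]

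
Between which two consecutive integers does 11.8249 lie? 11 and 12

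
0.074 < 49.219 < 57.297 True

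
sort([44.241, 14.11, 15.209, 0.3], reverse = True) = [44.241, 15.209, 14.11, 0.3]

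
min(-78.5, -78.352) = -78.5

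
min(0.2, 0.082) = 0.082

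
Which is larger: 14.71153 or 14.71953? 14.71953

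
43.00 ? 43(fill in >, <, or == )==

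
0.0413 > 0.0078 True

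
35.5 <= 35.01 False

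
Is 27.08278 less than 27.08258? No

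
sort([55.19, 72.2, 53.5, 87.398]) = [53.5, 55.19, 72.2, 87.398]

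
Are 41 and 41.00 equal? Yes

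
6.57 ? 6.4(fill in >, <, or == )>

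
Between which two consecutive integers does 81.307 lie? 81 and 82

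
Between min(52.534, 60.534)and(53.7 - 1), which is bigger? (53.7 - 1)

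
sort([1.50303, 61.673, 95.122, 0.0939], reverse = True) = [95.122, 61.673, 1.50303, 0.0939]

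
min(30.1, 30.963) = 30.1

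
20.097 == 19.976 False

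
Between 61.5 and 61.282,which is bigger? 61.5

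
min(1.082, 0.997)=0.997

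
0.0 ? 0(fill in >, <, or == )==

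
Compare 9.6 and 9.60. They are equal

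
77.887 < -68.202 False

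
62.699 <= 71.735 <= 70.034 False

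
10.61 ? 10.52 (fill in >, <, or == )>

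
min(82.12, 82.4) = 82.12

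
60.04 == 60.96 False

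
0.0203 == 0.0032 False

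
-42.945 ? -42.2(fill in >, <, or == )<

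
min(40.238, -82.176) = -82.176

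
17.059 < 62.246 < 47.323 False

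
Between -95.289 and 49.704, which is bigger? 49.704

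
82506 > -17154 True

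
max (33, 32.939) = 33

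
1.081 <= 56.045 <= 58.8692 True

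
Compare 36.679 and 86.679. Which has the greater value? 86.679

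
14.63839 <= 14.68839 True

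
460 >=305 True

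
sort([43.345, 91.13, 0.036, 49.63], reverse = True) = [91.13, 49.63, 43.345, 0.036]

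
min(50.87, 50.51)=50.51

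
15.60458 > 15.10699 True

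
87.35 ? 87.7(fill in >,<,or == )<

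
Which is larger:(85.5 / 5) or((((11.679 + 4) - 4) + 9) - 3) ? ((((11.679 + 4) - 4) + 9) - 3)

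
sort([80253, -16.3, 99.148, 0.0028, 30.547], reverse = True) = [80253, 99.148, 30.547, 0.0028, -16.3]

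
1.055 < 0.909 False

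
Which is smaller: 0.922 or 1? 0.922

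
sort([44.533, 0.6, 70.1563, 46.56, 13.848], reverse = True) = [70.1563, 46.56, 44.533, 13.848, 0.6]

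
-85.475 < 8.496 True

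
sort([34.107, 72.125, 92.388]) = [34.107, 72.125, 92.388]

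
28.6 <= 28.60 True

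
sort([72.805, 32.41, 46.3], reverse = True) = [72.805, 46.3, 32.41]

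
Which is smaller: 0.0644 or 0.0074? 0.0074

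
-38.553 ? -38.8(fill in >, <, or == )>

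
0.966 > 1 False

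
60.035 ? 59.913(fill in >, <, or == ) >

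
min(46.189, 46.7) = 46.189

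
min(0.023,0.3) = 0.023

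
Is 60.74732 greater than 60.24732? Yes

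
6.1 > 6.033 True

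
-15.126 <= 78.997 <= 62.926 False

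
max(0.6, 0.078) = 0.6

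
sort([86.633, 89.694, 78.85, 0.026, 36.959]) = [0.026, 36.959, 78.85, 86.633, 89.694]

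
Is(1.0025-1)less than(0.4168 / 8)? Yes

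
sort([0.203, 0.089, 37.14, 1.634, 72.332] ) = [0.089, 0.203, 1.634, 37.14, 72.332]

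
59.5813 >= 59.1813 True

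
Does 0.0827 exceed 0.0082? Yes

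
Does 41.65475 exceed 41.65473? Yes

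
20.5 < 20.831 True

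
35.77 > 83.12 False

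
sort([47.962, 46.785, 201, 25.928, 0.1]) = [0.1, 25.928, 46.785, 47.962, 201]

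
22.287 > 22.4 False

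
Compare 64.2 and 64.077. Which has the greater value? 64.2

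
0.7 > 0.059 True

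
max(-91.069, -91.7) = -91.069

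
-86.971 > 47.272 False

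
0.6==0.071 False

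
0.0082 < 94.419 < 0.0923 False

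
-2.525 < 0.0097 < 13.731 True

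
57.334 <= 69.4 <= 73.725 True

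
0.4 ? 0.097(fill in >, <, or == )>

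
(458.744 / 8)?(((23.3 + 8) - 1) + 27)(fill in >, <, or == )>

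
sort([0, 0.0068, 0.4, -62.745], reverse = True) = [0.4, 0.0068, 0, -62.745]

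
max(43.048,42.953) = 43.048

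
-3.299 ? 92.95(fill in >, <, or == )<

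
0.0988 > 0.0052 True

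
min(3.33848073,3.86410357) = 3.33848073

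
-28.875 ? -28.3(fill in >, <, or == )<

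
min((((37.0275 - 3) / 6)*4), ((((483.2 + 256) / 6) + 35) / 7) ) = 22.6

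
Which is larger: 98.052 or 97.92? 98.052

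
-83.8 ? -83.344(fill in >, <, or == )<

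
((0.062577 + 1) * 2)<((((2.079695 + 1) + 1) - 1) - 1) False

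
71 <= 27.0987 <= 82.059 False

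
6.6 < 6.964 True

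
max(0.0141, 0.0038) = 0.0141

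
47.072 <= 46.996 False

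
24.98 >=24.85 True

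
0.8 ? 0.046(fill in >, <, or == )>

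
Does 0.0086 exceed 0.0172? No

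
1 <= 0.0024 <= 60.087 False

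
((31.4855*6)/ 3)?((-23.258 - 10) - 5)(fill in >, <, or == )>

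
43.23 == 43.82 False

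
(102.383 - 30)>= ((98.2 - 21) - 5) True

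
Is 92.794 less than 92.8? Yes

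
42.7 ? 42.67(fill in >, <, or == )>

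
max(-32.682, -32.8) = -32.682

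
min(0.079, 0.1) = 0.079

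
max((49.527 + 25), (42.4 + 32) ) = 74.527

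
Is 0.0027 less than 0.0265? Yes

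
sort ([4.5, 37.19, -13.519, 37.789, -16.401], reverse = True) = [37.789, 37.19, 4.5, -13.519, -16.401]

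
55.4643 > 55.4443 True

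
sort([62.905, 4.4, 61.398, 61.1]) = [4.4, 61.1, 61.398, 62.905]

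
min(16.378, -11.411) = -11.411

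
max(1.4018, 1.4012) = 1.4018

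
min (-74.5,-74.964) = -74.964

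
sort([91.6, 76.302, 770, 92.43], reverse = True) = [770, 92.43, 91.6, 76.302]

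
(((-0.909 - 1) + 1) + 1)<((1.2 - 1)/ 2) True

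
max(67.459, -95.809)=67.459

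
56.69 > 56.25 True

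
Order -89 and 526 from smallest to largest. -89, 526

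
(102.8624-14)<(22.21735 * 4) True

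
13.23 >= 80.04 False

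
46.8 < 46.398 False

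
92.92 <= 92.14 False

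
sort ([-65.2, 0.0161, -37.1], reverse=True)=[0.0161, -37.1, -65.2]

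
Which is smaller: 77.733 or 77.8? 77.733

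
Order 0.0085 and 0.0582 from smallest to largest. 0.0085,0.0582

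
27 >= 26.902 True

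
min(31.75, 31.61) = 31.61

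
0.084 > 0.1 False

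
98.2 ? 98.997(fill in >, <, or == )<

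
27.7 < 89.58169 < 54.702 False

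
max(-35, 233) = 233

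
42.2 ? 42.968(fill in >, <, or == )<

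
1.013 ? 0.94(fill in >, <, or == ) >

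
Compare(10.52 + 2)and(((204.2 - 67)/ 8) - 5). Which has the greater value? (10.52 + 2)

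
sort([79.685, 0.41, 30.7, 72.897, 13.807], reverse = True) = [79.685, 72.897, 30.7, 13.807, 0.41]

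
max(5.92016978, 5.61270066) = 5.92016978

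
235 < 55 False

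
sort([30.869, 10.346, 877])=[10.346, 30.869, 877]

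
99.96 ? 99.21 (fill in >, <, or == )>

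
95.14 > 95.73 False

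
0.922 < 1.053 True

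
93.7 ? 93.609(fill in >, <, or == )>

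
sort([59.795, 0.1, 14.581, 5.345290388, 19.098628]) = [0.1, 5.345290388, 14.581, 19.098628, 59.795]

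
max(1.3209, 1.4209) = 1.4209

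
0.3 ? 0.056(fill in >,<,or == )>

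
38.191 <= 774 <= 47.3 False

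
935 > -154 True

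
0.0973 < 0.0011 False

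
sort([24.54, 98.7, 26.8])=[24.54, 26.8, 98.7]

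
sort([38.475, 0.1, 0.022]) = [0.022, 0.1, 38.475]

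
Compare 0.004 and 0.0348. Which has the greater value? 0.0348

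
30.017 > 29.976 True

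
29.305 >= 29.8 False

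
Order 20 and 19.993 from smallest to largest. 19.993, 20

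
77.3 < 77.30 False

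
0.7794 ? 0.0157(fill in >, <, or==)>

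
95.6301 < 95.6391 True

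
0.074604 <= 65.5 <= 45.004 False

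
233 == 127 False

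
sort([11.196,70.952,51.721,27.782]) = [11.196,27.782,51.721,70.952]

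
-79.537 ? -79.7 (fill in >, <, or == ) >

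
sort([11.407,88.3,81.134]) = [11.407,81.134,88.3]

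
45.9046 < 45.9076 True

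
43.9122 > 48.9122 False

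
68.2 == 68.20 True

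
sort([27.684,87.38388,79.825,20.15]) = [20.15,27.684,79.825,87.38388]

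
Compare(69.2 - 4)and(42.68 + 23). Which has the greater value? (42.68 + 23)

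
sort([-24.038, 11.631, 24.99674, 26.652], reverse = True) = [26.652, 24.99674, 11.631, -24.038]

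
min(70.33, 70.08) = 70.08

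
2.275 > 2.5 False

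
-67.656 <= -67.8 False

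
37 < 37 False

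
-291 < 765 True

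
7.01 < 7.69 True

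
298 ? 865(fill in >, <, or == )<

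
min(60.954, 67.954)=60.954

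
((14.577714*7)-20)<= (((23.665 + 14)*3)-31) False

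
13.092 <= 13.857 True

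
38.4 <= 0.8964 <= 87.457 False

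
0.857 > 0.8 True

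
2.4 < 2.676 True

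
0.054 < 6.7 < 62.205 True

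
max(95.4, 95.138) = 95.4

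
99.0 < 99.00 False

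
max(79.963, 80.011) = 80.011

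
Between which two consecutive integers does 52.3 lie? 52 and 53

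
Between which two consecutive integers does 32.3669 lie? 32 and 33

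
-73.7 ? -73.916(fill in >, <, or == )>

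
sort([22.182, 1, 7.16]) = [1, 7.16, 22.182]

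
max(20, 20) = 20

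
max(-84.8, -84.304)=-84.304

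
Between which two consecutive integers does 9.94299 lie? 9 and 10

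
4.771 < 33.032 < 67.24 True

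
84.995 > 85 False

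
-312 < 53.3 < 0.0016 False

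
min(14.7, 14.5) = 14.5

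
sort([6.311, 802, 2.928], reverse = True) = [802, 6.311, 2.928]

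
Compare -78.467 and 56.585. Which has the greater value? 56.585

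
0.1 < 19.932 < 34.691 True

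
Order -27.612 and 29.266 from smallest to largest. -27.612, 29.266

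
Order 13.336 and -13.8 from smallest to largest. -13.8, 13.336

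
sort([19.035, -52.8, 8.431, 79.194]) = [-52.8, 8.431, 19.035, 79.194]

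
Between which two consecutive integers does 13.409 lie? 13 and 14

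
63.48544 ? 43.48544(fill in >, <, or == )>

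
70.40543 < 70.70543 True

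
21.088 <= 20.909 False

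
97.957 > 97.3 True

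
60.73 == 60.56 False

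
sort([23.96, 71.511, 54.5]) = [23.96, 54.5, 71.511]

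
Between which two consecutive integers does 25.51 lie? 25 and 26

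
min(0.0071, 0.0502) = 0.0071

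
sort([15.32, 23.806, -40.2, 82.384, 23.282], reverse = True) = [82.384, 23.806, 23.282, 15.32, -40.2]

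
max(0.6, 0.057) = 0.6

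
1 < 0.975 False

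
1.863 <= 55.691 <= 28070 True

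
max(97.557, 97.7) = 97.7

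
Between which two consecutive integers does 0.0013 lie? 0 and 1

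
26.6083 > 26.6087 False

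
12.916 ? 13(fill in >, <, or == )<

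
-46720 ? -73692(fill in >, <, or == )>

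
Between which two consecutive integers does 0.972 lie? 0 and 1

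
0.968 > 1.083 False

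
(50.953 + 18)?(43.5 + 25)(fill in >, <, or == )>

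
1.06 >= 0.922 True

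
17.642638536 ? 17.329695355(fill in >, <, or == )>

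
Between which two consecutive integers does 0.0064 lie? 0 and 1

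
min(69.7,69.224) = 69.224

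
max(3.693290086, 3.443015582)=3.693290086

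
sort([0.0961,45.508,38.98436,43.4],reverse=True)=[45.508,43.4,38.98436,0.0961]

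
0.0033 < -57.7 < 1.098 False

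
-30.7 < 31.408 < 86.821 True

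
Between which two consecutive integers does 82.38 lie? 82 and 83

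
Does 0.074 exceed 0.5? No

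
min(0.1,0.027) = 0.027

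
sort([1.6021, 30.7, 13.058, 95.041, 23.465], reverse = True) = [95.041, 30.7, 23.465, 13.058, 1.6021]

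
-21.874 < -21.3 True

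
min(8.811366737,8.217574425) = 8.217574425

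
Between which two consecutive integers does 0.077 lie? 0 and 1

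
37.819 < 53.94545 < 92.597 True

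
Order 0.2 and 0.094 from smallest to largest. 0.094, 0.2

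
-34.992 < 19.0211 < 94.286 True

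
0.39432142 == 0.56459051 False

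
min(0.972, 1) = 0.972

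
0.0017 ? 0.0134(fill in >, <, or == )<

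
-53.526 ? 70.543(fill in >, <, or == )<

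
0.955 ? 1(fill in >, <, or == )<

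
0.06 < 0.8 True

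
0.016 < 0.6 True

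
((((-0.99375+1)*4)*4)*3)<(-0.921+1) False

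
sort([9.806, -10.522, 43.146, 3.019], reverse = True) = [43.146, 9.806, 3.019, -10.522]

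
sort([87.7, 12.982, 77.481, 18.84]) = [12.982, 18.84, 77.481, 87.7]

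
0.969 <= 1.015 True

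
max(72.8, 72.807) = 72.807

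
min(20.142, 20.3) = 20.142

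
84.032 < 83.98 False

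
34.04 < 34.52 True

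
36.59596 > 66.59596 False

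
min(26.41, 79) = 26.41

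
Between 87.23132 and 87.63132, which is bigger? 87.63132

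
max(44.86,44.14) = 44.86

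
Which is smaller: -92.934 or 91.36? -92.934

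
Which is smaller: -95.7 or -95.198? -95.7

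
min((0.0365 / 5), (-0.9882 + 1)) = 0.0073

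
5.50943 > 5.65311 False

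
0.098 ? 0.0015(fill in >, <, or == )>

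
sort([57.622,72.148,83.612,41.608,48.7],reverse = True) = [83.612,72.148,57.622,48.7,41.608]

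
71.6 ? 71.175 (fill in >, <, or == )>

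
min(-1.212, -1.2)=-1.212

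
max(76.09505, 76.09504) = 76.09505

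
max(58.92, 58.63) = 58.92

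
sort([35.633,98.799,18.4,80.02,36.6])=[18.4,35.633,36.6,80.02,98.799]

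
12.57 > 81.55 False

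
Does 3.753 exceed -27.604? Yes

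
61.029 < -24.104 False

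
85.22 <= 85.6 True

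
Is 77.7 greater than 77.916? No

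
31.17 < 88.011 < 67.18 False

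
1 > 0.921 True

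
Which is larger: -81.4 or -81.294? -81.294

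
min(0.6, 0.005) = 0.005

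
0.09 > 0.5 False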